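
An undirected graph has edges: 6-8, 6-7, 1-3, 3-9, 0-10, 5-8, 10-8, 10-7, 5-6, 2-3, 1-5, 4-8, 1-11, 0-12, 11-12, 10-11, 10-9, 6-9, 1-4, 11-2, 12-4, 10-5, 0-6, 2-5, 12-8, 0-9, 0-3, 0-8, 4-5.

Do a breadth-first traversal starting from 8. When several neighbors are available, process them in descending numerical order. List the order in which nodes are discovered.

Visit 8; enqueue 12, 10, 6, 5, 4, 0 → queue [12, 10, 6, 5, 4, 0]
Visit 12; enqueue 11 → queue [10, 6, 5, 4, 0, 11]
Visit 10; enqueue 9, 7 → queue [6, 5, 4, 0, 11, 9, 7]
Visit 6 → queue [5, 4, 0, 11, 9, 7]
Visit 5; enqueue 2, 1 → queue [4, 0, 11, 9, 7, 2, 1]
Visit 4 → queue [0, 11, 9, 7, 2, 1]
Visit 0; enqueue 3 → queue [11, 9, 7, 2, 1, 3]
Visit 11 → queue [9, 7, 2, 1, 3]
Visit 9 → queue [7, 2, 1, 3]
Visit 7 → queue [2, 1, 3]
Visit 2 → queue [1, 3]
Visit 1 → queue [3]
Visit 3 → queue []

8, 12, 10, 6, 5, 4, 0, 11, 9, 7, 2, 1, 3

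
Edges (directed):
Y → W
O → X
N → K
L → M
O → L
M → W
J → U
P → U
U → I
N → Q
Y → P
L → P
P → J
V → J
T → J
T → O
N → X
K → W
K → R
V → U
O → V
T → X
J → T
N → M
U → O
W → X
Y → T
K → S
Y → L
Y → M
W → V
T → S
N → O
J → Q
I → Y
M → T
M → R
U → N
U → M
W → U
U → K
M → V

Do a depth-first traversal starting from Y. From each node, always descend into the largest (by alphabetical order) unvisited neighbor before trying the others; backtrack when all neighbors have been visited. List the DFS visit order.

Y -> W -> X -> V -> U -> O -> L -> P -> J -> T -> S -> Q -> M -> R -> N -> K -> I

Visit Y
Y → W
W → X
W → V
V → U
U → O
O → L
L → P
P → J
J → T
T → S
J → Q
L → M
M → R
U → N
N → K
U → I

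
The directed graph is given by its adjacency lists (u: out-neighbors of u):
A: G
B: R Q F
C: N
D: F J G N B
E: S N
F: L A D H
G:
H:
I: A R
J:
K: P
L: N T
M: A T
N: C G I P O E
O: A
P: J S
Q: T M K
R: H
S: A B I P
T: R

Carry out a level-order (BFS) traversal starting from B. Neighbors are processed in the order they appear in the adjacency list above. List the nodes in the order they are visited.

B → R → Q → F → H → T → M → K → L → A → D → P → N → G → J → S → C → I → O → E

Visit B; enqueue R, Q, F → queue [R, Q, F]
Visit R; enqueue H → queue [Q, F, H]
Visit Q; enqueue T, M, K → queue [F, H, T, M, K]
Visit F; enqueue L, A, D → queue [H, T, M, K, L, A, D]
Visit H → queue [T, M, K, L, A, D]
Visit T → queue [M, K, L, A, D]
Visit M → queue [K, L, A, D]
Visit K; enqueue P → queue [L, A, D, P]
Visit L; enqueue N → queue [A, D, P, N]
Visit A; enqueue G → queue [D, P, N, G]
Visit D; enqueue J → queue [P, N, G, J]
Visit P; enqueue S → queue [N, G, J, S]
Visit N; enqueue C, I, O, E → queue [G, J, S, C, I, O, E]
Visit G → queue [J, S, C, I, O, E]
Visit J → queue [S, C, I, O, E]
Visit S → queue [C, I, O, E]
Visit C → queue [I, O, E]
Visit I → queue [O, E]
Visit O → queue [E]
Visit E → queue []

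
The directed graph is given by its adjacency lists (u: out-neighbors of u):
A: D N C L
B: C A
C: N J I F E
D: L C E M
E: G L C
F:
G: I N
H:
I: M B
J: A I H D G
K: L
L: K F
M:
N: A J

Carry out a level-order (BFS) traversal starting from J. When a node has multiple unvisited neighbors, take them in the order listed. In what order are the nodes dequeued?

Visit J; enqueue A, I, H, D, G → queue [A, I, H, D, G]
Visit A; enqueue N, C, L → queue [I, H, D, G, N, C, L]
Visit I; enqueue M, B → queue [H, D, G, N, C, L, M, B]
Visit H → queue [D, G, N, C, L, M, B]
Visit D; enqueue E → queue [G, N, C, L, M, B, E]
Visit G → queue [N, C, L, M, B, E]
Visit N → queue [C, L, M, B, E]
Visit C; enqueue F → queue [L, M, B, E, F]
Visit L; enqueue K → queue [M, B, E, F, K]
Visit M → queue [B, E, F, K]
Visit B → queue [E, F, K]
Visit E → queue [F, K]
Visit F → queue [K]
Visit K → queue []

J -> A -> I -> H -> D -> G -> N -> C -> L -> M -> B -> E -> F -> K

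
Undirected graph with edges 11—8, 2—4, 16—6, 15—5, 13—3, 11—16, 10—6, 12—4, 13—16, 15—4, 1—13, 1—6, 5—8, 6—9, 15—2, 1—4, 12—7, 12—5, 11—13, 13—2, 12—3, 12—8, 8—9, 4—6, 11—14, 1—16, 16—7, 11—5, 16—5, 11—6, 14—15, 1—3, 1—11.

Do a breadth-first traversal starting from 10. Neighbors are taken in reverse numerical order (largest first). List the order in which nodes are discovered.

Visit 10; enqueue 6 → queue [6]
Visit 6; enqueue 16, 11, 9, 4, 1 → queue [16, 11, 9, 4, 1]
Visit 16; enqueue 13, 7, 5 → queue [11, 9, 4, 1, 13, 7, 5]
Visit 11; enqueue 14, 8 → queue [9, 4, 1, 13, 7, 5, 14, 8]
Visit 9 → queue [4, 1, 13, 7, 5, 14, 8]
Visit 4; enqueue 15, 12, 2 → queue [1, 13, 7, 5, 14, 8, 15, 12, 2]
Visit 1; enqueue 3 → queue [13, 7, 5, 14, 8, 15, 12, 2, 3]
Visit 13 → queue [7, 5, 14, 8, 15, 12, 2, 3]
Visit 7 → queue [5, 14, 8, 15, 12, 2, 3]
Visit 5 → queue [14, 8, 15, 12, 2, 3]
Visit 14 → queue [8, 15, 12, 2, 3]
Visit 8 → queue [15, 12, 2, 3]
Visit 15 → queue [12, 2, 3]
Visit 12 → queue [2, 3]
Visit 2 → queue [3]
Visit 3 → queue []

10 → 6 → 16 → 11 → 9 → 4 → 1 → 13 → 7 → 5 → 14 → 8 → 15 → 12 → 2 → 3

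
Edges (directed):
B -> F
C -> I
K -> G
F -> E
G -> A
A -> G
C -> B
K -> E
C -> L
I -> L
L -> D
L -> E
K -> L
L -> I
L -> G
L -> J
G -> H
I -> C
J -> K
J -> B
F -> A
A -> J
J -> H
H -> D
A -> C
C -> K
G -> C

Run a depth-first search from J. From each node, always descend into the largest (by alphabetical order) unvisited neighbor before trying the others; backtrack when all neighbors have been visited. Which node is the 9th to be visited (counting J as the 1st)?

A

Visit J
J → K
K → L
L → I
I → C
C → B
B → F
F → E
F → A
A → G
G → H
H → D

Visit order: J, K, L, I, C, B, F, E, A, G, H, D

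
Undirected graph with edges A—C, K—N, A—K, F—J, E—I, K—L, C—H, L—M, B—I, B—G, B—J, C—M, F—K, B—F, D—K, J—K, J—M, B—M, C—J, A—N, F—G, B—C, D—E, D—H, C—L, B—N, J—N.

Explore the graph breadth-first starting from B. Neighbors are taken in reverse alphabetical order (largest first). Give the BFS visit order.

Visit B; enqueue N, M, J, I, G, F, C → queue [N, M, J, I, G, F, C]
Visit N; enqueue K, A → queue [M, J, I, G, F, C, K, A]
Visit M; enqueue L → queue [J, I, G, F, C, K, A, L]
Visit J → queue [I, G, F, C, K, A, L]
Visit I; enqueue E → queue [G, F, C, K, A, L, E]
Visit G → queue [F, C, K, A, L, E]
Visit F → queue [C, K, A, L, E]
Visit C; enqueue H → queue [K, A, L, E, H]
Visit K; enqueue D → queue [A, L, E, H, D]
Visit A → queue [L, E, H, D]
Visit L → queue [E, H, D]
Visit E → queue [H, D]
Visit H → queue [D]
Visit D → queue []

B → N → M → J → I → G → F → C → K → A → L → E → H → D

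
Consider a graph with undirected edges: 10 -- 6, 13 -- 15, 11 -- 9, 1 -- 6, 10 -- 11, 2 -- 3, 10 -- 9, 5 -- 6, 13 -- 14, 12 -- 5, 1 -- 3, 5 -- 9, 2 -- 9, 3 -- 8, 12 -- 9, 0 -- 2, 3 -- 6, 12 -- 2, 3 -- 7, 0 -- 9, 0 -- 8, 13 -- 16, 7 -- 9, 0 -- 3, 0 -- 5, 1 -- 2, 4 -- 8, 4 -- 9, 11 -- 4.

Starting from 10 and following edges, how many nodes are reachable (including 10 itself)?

13

BFS from 10 visits: 10, 6, 9, 11, 1, 3, 5, 0, 2, 4, 7, 12, 8
Reachable nodes: 13 of 17 total.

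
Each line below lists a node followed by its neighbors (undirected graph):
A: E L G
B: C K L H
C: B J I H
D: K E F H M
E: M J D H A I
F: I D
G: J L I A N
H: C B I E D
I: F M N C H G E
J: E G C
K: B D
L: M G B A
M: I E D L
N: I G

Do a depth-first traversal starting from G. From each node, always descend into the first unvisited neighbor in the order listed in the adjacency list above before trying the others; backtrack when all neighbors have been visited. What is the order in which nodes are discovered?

Visit G
G → J
J → E
E → M
M → I
I → F
F → D
D → K
K → B
B → C
C → H
B → L
L → A
I → N

G → J → E → M → I → F → D → K → B → C → H → L → A → N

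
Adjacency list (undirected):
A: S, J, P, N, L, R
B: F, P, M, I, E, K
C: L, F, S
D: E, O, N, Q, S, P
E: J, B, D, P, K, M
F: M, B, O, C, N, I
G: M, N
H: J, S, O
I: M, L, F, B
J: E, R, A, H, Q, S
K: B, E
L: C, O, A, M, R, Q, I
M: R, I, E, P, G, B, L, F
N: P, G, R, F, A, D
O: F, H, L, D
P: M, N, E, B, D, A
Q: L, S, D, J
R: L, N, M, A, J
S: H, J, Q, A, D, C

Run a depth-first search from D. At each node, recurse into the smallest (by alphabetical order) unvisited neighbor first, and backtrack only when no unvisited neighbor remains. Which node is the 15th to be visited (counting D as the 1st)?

G

Visit D
D → E
E → B
B → F
F → C
C → L
L → A
A → J
J → H
H → O
H → S
S → Q
J → R
R → M
M → G
G → N
N → P
M → I
B → K

Visit order: D, E, B, F, C, L, A, J, H, O, S, Q, R, M, G, N, P, I, K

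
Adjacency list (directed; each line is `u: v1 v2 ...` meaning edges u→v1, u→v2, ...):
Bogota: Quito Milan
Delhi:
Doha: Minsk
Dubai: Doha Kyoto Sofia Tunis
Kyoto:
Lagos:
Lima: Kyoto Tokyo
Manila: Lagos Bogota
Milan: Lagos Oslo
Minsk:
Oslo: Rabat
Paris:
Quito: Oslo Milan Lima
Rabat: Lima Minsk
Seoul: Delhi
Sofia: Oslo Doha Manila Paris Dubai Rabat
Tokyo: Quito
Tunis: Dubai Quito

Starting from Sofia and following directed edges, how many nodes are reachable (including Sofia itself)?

BFS from Sofia visits: Sofia, Oslo, Doha, Manila, Paris, Dubai, Rabat, Minsk, Lagos, Bogota, Kyoto, Tunis, Lima, Quito, Milan, Tokyo
Reachable nodes: 16 of 18 total.

16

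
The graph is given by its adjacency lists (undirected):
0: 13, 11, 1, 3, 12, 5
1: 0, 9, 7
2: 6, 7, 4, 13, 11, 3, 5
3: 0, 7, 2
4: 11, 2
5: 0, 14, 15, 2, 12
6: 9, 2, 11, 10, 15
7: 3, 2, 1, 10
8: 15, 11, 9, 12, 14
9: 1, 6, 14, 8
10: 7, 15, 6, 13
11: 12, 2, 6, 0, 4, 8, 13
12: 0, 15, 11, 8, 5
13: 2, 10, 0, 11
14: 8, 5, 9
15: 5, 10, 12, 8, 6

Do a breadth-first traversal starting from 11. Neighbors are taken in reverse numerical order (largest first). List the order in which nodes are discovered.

Visit 11; enqueue 13, 12, 8, 6, 4, 2, 0 → queue [13, 12, 8, 6, 4, 2, 0]
Visit 13; enqueue 10 → queue [12, 8, 6, 4, 2, 0, 10]
Visit 12; enqueue 15, 5 → queue [8, 6, 4, 2, 0, 10, 15, 5]
Visit 8; enqueue 14, 9 → queue [6, 4, 2, 0, 10, 15, 5, 14, 9]
Visit 6 → queue [4, 2, 0, 10, 15, 5, 14, 9]
Visit 4 → queue [2, 0, 10, 15, 5, 14, 9]
Visit 2; enqueue 7, 3 → queue [0, 10, 15, 5, 14, 9, 7, 3]
Visit 0; enqueue 1 → queue [10, 15, 5, 14, 9, 7, 3, 1]
Visit 10 → queue [15, 5, 14, 9, 7, 3, 1]
Visit 15 → queue [5, 14, 9, 7, 3, 1]
Visit 5 → queue [14, 9, 7, 3, 1]
Visit 14 → queue [9, 7, 3, 1]
Visit 9 → queue [7, 3, 1]
Visit 7 → queue [3, 1]
Visit 3 → queue [1]
Visit 1 → queue []

11 -> 13 -> 12 -> 8 -> 6 -> 4 -> 2 -> 0 -> 10 -> 15 -> 5 -> 14 -> 9 -> 7 -> 3 -> 1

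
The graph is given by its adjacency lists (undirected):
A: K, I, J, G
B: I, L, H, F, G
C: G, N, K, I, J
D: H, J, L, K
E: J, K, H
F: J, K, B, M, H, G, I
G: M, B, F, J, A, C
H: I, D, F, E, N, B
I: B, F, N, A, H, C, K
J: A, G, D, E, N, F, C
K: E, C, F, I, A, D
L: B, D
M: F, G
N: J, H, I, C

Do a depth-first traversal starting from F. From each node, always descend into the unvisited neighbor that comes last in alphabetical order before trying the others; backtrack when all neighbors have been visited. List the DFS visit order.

Visit F
F → M
M → G
G → J
J → N
N → I
I → K
K → E
E → H
H → D
D → L
L → B
K → C
K → A

F M G J N I K E H D L B C A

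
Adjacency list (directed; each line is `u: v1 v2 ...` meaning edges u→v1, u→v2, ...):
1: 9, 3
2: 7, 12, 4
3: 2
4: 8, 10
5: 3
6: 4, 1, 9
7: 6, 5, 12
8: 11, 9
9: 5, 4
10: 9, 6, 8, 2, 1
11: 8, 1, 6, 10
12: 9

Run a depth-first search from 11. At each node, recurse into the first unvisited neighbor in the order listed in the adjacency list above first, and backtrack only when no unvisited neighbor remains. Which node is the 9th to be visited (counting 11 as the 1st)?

4

Visit 11
11 → 8
8 → 9
9 → 5
5 → 3
3 → 2
2 → 7
7 → 6
6 → 4
4 → 10
10 → 1
7 → 12

Visit order: 11, 8, 9, 5, 3, 2, 7, 6, 4, 10, 1, 12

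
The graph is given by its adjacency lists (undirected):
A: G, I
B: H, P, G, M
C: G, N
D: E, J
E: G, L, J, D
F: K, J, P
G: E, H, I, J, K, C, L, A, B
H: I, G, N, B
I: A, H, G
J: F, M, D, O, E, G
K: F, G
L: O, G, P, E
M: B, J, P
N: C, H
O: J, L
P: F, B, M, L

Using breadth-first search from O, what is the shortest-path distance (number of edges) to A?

Level 0: O
Level 1: J, L
Level 2: D, E, F, G, M, P
Level 3: A, B, C, H, I, K
Level 4: N
A first appears at level 3.

3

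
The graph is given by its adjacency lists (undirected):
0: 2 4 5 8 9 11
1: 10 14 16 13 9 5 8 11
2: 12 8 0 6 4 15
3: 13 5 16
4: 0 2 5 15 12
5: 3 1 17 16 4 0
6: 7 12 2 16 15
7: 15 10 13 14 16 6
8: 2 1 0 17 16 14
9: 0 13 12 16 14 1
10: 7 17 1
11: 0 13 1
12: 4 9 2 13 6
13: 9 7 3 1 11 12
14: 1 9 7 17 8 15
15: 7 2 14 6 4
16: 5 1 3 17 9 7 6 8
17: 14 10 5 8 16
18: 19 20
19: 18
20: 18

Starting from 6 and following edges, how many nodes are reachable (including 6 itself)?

18

BFS from 6 visits: 6, 2, 7, 12, 15, 16, 0, 4, 8, 10, 13, 14, 9, 1, 3, 5, 17, 11
Reachable nodes: 18 of 21 total.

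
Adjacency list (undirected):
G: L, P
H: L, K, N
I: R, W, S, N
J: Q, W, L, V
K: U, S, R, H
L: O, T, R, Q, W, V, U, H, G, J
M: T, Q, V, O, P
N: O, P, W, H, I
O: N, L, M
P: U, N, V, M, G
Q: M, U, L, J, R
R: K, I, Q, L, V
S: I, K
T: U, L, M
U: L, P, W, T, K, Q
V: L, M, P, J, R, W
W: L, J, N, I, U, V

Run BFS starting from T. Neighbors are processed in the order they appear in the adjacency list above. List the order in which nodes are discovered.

T U L M P W K Q O R V H G J N I S

Visit T; enqueue U, L, M → queue [U, L, M]
Visit U; enqueue P, W, K, Q → queue [L, M, P, W, K, Q]
Visit L; enqueue O, R, V, H, G, J → queue [M, P, W, K, Q, O, R, V, H, G, J]
Visit M → queue [P, W, K, Q, O, R, V, H, G, J]
Visit P; enqueue N → queue [W, K, Q, O, R, V, H, G, J, N]
Visit W; enqueue I → queue [K, Q, O, R, V, H, G, J, N, I]
Visit K; enqueue S → queue [Q, O, R, V, H, G, J, N, I, S]
Visit Q → queue [O, R, V, H, G, J, N, I, S]
Visit O → queue [R, V, H, G, J, N, I, S]
Visit R → queue [V, H, G, J, N, I, S]
Visit V → queue [H, G, J, N, I, S]
Visit H → queue [G, J, N, I, S]
Visit G → queue [J, N, I, S]
Visit J → queue [N, I, S]
Visit N → queue [I, S]
Visit I → queue [S]
Visit S → queue []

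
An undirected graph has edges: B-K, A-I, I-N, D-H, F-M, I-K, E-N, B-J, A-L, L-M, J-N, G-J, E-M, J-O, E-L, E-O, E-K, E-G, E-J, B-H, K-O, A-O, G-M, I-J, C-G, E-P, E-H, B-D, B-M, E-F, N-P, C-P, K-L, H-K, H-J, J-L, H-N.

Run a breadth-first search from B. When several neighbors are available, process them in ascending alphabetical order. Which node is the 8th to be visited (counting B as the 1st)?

Visit B; enqueue D, H, J, K, M → queue [D, H, J, K, M]
Visit D → queue [H, J, K, M]
Visit H; enqueue E, N → queue [J, K, M, E, N]
Visit J; enqueue G, I, L, O → queue [K, M, E, N, G, I, L, O]
Visit K → queue [M, E, N, G, I, L, O]
Visit M; enqueue F → queue [E, N, G, I, L, O, F]
Visit E; enqueue P → queue [N, G, I, L, O, F, P]
Visit N → queue [G, I, L, O, F, P]
Visit G; enqueue C → queue [I, L, O, F, P, C]
Visit I; enqueue A → queue [L, O, F, P, C, A]
Visit L → queue [O, F, P, C, A]
Visit O → queue [F, P, C, A]
Visit F → queue [P, C, A]
Visit P → queue [C, A]
Visit C → queue [A]
Visit A → queue []

Visit order: B, D, H, J, K, M, E, N, G, I, L, O, F, P, C, A

N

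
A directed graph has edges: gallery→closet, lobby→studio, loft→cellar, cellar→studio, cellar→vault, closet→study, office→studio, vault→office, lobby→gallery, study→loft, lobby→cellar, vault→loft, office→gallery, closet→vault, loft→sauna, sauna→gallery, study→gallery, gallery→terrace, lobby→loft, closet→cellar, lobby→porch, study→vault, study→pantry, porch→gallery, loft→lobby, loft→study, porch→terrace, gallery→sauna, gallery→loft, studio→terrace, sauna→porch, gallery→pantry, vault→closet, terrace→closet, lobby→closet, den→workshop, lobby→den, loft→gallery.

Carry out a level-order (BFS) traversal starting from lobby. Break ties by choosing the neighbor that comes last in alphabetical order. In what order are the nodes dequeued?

Visit lobby; enqueue studio, porch, loft, gallery, den, closet, cellar → queue [studio, porch, loft, gallery, den, closet, cellar]
Visit studio; enqueue terrace → queue [porch, loft, gallery, den, closet, cellar, terrace]
Visit porch → queue [loft, gallery, den, closet, cellar, terrace]
Visit loft; enqueue study, sauna → queue [gallery, den, closet, cellar, terrace, study, sauna]
Visit gallery; enqueue pantry → queue [den, closet, cellar, terrace, study, sauna, pantry]
Visit den; enqueue workshop → queue [closet, cellar, terrace, study, sauna, pantry, workshop]
Visit closet; enqueue vault → queue [cellar, terrace, study, sauna, pantry, workshop, vault]
Visit cellar → queue [terrace, study, sauna, pantry, workshop, vault]
Visit terrace → queue [study, sauna, pantry, workshop, vault]
Visit study → queue [sauna, pantry, workshop, vault]
Visit sauna → queue [pantry, workshop, vault]
Visit pantry → queue [workshop, vault]
Visit workshop → queue [vault]
Visit vault; enqueue office → queue [office]
Visit office → queue []

lobby → studio → porch → loft → gallery → den → closet → cellar → terrace → study → sauna → pantry → workshop → vault → office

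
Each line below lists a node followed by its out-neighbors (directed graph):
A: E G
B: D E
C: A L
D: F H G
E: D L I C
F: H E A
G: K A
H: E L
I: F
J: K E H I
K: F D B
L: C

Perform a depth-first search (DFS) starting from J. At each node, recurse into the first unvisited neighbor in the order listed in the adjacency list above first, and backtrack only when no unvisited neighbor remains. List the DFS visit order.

J -> K -> F -> H -> E -> D -> G -> A -> L -> C -> I -> B

Visit J
J → K
K → F
F → H
H → E
E → D
D → G
G → A
E → L
L → C
E → I
K → B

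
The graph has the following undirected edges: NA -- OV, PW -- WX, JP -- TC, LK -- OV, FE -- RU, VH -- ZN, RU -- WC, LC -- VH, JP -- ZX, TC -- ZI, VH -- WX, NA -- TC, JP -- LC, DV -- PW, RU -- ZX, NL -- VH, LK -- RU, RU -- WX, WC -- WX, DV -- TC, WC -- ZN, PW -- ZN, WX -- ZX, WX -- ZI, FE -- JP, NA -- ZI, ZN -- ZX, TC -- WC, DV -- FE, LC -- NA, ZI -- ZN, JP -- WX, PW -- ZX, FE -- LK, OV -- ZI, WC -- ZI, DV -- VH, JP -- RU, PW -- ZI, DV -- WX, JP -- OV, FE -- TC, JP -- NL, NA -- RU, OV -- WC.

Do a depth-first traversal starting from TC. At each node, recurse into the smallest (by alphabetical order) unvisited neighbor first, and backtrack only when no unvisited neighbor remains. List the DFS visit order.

Visit TC
TC → DV
DV → FE
FE → JP
JP → LC
LC → NA
NA → OV
OV → LK
LK → RU
RU → WC
WC → WX
WX → PW
PW → ZI
ZI → ZN
ZN → VH
VH → NL
ZN → ZX

TC, DV, FE, JP, LC, NA, OV, LK, RU, WC, WX, PW, ZI, ZN, VH, NL, ZX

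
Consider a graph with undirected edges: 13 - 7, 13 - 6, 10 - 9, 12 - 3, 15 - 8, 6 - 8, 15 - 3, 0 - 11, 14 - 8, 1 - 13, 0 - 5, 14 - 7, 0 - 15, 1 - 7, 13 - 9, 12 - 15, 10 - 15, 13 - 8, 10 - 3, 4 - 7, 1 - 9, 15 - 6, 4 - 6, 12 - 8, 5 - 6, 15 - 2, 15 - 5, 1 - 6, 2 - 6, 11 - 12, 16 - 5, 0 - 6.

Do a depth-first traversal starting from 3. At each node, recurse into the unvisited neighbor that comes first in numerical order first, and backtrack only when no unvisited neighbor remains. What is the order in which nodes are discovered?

Visit 3
3 → 10
10 → 9
9 → 1
1 → 6
6 → 0
0 → 5
5 → 15
15 → 2
15 → 8
8 → 12
12 → 11
8 → 13
13 → 7
7 → 4
7 → 14
5 → 16

3 → 10 → 9 → 1 → 6 → 0 → 5 → 15 → 2 → 8 → 12 → 11 → 13 → 7 → 4 → 14 → 16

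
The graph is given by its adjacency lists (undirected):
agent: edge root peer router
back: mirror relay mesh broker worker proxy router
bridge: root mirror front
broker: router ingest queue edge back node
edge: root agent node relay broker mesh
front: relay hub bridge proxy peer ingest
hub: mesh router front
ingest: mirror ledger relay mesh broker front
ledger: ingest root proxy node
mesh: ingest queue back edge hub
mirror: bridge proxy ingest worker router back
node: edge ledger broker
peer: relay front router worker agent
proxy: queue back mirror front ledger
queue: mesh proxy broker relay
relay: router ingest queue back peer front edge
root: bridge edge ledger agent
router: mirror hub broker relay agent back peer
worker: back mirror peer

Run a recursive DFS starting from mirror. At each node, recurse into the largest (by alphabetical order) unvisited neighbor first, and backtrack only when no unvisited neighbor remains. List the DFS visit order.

Visit mirror
mirror → worker
worker → peer
peer → router
router → relay
relay → queue
queue → proxy
proxy → ledger
ledger → root
root → edge
edge → node
node → broker
broker → ingest
ingest → mesh
mesh → hub
hub → front
front → bridge
mesh → back
edge → agent

mirror → worker → peer → router → relay → queue → proxy → ledger → root → edge → node → broker → ingest → mesh → hub → front → bridge → back → agent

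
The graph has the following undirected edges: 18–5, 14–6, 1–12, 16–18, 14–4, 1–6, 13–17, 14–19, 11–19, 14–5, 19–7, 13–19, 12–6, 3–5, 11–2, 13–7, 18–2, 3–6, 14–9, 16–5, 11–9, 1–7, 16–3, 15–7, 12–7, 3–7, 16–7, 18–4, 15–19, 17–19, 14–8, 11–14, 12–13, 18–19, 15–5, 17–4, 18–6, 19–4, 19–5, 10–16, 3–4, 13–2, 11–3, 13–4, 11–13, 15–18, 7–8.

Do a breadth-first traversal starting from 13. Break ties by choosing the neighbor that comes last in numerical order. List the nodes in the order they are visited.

13 → 19 → 17 → 12 → 11 → 7 → 4 → 2 → 18 → 15 → 14 → 5 → 6 → 1 → 9 → 3 → 16 → 8 → 10

Visit 13; enqueue 19, 17, 12, 11, 7, 4, 2 → queue [19, 17, 12, 11, 7, 4, 2]
Visit 19; enqueue 18, 15, 14, 5 → queue [17, 12, 11, 7, 4, 2, 18, 15, 14, 5]
Visit 17 → queue [12, 11, 7, 4, 2, 18, 15, 14, 5]
Visit 12; enqueue 6, 1 → queue [11, 7, 4, 2, 18, 15, 14, 5, 6, 1]
Visit 11; enqueue 9, 3 → queue [7, 4, 2, 18, 15, 14, 5, 6, 1, 9, 3]
Visit 7; enqueue 16, 8 → queue [4, 2, 18, 15, 14, 5, 6, 1, 9, 3, 16, 8]
Visit 4 → queue [2, 18, 15, 14, 5, 6, 1, 9, 3, 16, 8]
Visit 2 → queue [18, 15, 14, 5, 6, 1, 9, 3, 16, 8]
Visit 18 → queue [15, 14, 5, 6, 1, 9, 3, 16, 8]
Visit 15 → queue [14, 5, 6, 1, 9, 3, 16, 8]
Visit 14 → queue [5, 6, 1, 9, 3, 16, 8]
Visit 5 → queue [6, 1, 9, 3, 16, 8]
Visit 6 → queue [1, 9, 3, 16, 8]
Visit 1 → queue [9, 3, 16, 8]
Visit 9 → queue [3, 16, 8]
Visit 3 → queue [16, 8]
Visit 16; enqueue 10 → queue [8, 10]
Visit 8 → queue [10]
Visit 10 → queue []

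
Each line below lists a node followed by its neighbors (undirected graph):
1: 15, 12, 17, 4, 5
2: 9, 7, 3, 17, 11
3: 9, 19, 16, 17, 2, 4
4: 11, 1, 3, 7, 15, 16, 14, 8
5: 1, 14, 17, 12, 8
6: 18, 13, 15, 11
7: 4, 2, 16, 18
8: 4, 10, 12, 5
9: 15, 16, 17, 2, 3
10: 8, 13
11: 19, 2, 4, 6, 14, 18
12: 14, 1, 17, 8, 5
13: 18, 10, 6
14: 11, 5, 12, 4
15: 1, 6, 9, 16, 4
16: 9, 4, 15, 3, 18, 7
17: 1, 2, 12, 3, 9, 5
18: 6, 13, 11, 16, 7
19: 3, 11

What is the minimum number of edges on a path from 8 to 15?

2

Level 0: 8
Level 1: 4, 5, 10, 12
Level 2: 1, 3, 7, 11, 13, 14, 15, 16, 17
Level 3: 2, 6, 9, 18, 19
15 first appears at level 2.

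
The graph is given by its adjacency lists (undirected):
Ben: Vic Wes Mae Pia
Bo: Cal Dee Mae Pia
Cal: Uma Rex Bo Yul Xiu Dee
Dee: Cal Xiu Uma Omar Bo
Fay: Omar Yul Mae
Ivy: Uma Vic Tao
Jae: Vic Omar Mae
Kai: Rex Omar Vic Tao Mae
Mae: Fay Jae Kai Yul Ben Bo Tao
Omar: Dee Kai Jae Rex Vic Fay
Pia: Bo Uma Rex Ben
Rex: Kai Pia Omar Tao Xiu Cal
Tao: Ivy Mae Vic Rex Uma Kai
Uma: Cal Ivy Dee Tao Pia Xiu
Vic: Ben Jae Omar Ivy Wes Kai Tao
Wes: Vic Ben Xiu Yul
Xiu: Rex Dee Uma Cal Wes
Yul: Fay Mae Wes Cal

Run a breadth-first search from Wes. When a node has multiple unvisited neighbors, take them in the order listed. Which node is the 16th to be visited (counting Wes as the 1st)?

Visit Wes; enqueue Vic, Ben, Xiu, Yul → queue [Vic, Ben, Xiu, Yul]
Visit Vic; enqueue Jae, Omar, Ivy, Kai, Tao → queue [Ben, Xiu, Yul, Jae, Omar, Ivy, Kai, Tao]
Visit Ben; enqueue Mae, Pia → queue [Xiu, Yul, Jae, Omar, Ivy, Kai, Tao, Mae, Pia]
Visit Xiu; enqueue Rex, Dee, Uma, Cal → queue [Yul, Jae, Omar, Ivy, Kai, Tao, Mae, Pia, Rex, Dee, Uma, Cal]
Visit Yul; enqueue Fay → queue [Jae, Omar, Ivy, Kai, Tao, Mae, Pia, Rex, Dee, Uma, Cal, Fay]
Visit Jae → queue [Omar, Ivy, Kai, Tao, Mae, Pia, Rex, Dee, Uma, Cal, Fay]
Visit Omar → queue [Ivy, Kai, Tao, Mae, Pia, Rex, Dee, Uma, Cal, Fay]
Visit Ivy → queue [Kai, Tao, Mae, Pia, Rex, Dee, Uma, Cal, Fay]
Visit Kai → queue [Tao, Mae, Pia, Rex, Dee, Uma, Cal, Fay]
Visit Tao → queue [Mae, Pia, Rex, Dee, Uma, Cal, Fay]
Visit Mae; enqueue Bo → queue [Pia, Rex, Dee, Uma, Cal, Fay, Bo]
Visit Pia → queue [Rex, Dee, Uma, Cal, Fay, Bo]
Visit Rex → queue [Dee, Uma, Cal, Fay, Bo]
Visit Dee → queue [Uma, Cal, Fay, Bo]
Visit Uma → queue [Cal, Fay, Bo]
Visit Cal → queue [Fay, Bo]
Visit Fay → queue [Bo]
Visit Bo → queue []

Visit order: Wes, Vic, Ben, Xiu, Yul, Jae, Omar, Ivy, Kai, Tao, Mae, Pia, Rex, Dee, Uma, Cal, Fay, Bo

Cal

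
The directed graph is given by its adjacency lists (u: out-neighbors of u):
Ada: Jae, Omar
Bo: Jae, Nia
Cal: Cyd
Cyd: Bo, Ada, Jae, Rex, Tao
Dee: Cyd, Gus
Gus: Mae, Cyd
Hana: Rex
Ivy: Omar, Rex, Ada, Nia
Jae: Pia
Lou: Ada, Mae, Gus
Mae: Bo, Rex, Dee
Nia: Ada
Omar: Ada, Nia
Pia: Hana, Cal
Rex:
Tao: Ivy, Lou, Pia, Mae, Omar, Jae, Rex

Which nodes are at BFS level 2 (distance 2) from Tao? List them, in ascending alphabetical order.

Level 0: Tao
Level 1: Ivy, Jae, Lou, Mae, Omar, Pia, Rex
Level 2: Ada, Bo, Cal, Dee, Gus, Hana, Nia
Level 3: Cyd

Ada, Bo, Cal, Dee, Gus, Hana, Nia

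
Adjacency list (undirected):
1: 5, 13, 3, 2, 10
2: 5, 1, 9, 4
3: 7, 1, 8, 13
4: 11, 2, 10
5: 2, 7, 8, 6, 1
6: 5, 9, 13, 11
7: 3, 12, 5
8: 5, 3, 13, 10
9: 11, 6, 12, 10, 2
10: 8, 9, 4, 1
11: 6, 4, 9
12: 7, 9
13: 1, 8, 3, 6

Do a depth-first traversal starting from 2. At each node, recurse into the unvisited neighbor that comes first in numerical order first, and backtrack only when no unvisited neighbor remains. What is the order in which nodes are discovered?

Visit 2
2 → 1
1 → 3
3 → 7
7 → 5
5 → 6
6 → 9
9 → 10
10 → 4
4 → 11
10 → 8
8 → 13
9 → 12

2 -> 1 -> 3 -> 7 -> 5 -> 6 -> 9 -> 10 -> 4 -> 11 -> 8 -> 13 -> 12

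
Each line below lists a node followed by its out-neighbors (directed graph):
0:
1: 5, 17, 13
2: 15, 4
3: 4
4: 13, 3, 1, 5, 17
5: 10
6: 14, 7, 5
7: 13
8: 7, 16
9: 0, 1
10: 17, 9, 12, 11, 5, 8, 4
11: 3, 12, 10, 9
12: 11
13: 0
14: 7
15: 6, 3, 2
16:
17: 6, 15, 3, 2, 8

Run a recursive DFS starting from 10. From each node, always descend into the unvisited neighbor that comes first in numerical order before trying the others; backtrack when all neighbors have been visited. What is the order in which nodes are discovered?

10 -> 4 -> 1 -> 5 -> 13 -> 0 -> 17 -> 2 -> 15 -> 3 -> 6 -> 7 -> 14 -> 8 -> 16 -> 9 -> 11 -> 12

Visit 10
10 → 4
4 → 1
1 → 5
1 → 13
13 → 0
1 → 17
17 → 2
2 → 15
15 → 3
15 → 6
6 → 7
6 → 14
17 → 8
8 → 16
10 → 9
10 → 11
11 → 12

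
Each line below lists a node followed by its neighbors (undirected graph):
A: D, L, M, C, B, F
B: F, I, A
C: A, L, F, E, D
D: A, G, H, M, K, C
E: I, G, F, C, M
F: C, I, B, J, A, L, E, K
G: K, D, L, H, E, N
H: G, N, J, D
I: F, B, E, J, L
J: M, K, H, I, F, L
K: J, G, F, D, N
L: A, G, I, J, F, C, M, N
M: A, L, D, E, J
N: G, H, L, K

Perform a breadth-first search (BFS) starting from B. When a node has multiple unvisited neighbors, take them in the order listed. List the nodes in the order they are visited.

Visit B; enqueue F, I, A → queue [F, I, A]
Visit F; enqueue C, J, L, E, K → queue [I, A, C, J, L, E, K]
Visit I → queue [A, C, J, L, E, K]
Visit A; enqueue D, M → queue [C, J, L, E, K, D, M]
Visit C → queue [J, L, E, K, D, M]
Visit J; enqueue H → queue [L, E, K, D, M, H]
Visit L; enqueue G, N → queue [E, K, D, M, H, G, N]
Visit E → queue [K, D, M, H, G, N]
Visit K → queue [D, M, H, G, N]
Visit D → queue [M, H, G, N]
Visit M → queue [H, G, N]
Visit H → queue [G, N]
Visit G → queue [N]
Visit N → queue []

B F I A C J L E K D M H G N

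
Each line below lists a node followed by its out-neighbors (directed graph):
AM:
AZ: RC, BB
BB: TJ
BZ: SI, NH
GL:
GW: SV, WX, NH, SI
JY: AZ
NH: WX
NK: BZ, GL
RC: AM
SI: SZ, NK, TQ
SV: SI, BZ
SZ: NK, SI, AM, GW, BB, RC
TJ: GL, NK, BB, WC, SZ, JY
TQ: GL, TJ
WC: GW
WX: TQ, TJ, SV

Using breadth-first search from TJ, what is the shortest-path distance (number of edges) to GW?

Level 0: TJ
Level 1: BB, GL, JY, NK, SZ, WC
Level 2: AM, AZ, BZ, GW, RC, SI
Level 3: NH, SV, TQ, WX
GW first appears at level 2.

2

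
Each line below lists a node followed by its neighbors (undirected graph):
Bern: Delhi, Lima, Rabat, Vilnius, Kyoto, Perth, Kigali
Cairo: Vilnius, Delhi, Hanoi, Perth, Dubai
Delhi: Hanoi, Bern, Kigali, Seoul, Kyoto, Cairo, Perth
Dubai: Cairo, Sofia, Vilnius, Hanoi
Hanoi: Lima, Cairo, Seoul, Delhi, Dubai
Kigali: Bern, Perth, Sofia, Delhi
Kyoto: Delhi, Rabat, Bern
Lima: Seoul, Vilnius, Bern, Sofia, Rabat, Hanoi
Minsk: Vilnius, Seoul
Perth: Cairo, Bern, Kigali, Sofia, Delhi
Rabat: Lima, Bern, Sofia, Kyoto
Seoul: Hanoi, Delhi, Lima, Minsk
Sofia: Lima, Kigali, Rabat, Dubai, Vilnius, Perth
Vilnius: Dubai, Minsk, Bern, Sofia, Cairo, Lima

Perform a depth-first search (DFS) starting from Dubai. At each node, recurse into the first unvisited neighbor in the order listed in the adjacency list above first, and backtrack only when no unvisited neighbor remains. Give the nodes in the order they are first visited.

Visit Dubai
Dubai → Cairo
Cairo → Vilnius
Vilnius → Minsk
Minsk → Seoul
Seoul → Hanoi
Hanoi → Lima
Lima → Bern
Bern → Delhi
Delhi → Kigali
Kigali → Perth
Perth → Sofia
Sofia → Rabat
Rabat → Kyoto

Dubai → Cairo → Vilnius → Minsk → Seoul → Hanoi → Lima → Bern → Delhi → Kigali → Perth → Sofia → Rabat → Kyoto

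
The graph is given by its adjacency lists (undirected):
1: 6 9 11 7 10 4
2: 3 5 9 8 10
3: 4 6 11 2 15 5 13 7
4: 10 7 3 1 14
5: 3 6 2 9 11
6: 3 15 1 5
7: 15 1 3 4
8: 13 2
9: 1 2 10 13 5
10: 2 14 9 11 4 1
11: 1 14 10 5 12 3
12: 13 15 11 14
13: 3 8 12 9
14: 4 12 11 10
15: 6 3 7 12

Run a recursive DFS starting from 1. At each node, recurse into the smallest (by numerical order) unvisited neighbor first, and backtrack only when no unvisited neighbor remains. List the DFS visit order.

Visit 1
1 → 4
4 → 3
3 → 2
2 → 5
5 → 6
6 → 15
15 → 7
15 → 12
12 → 11
11 → 10
10 → 9
9 → 13
13 → 8
10 → 14

1 → 4 → 3 → 2 → 5 → 6 → 15 → 7 → 12 → 11 → 10 → 9 → 13 → 8 → 14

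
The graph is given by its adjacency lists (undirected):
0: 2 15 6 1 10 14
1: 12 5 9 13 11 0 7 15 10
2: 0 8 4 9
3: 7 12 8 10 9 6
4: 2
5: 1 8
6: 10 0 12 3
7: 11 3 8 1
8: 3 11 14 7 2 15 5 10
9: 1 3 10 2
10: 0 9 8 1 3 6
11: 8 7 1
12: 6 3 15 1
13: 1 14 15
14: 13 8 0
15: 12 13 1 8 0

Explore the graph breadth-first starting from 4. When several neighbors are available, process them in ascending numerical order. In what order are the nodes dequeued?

4 -> 2 -> 0 -> 8 -> 9 -> 1 -> 6 -> 10 -> 14 -> 15 -> 3 -> 5 -> 7 -> 11 -> 12 -> 13

Visit 4; enqueue 2 → queue [2]
Visit 2; enqueue 0, 8, 9 → queue [0, 8, 9]
Visit 0; enqueue 1, 6, 10, 14, 15 → queue [8, 9, 1, 6, 10, 14, 15]
Visit 8; enqueue 3, 5, 7, 11 → queue [9, 1, 6, 10, 14, 15, 3, 5, 7, 11]
Visit 9 → queue [1, 6, 10, 14, 15, 3, 5, 7, 11]
Visit 1; enqueue 12, 13 → queue [6, 10, 14, 15, 3, 5, 7, 11, 12, 13]
Visit 6 → queue [10, 14, 15, 3, 5, 7, 11, 12, 13]
Visit 10 → queue [14, 15, 3, 5, 7, 11, 12, 13]
Visit 14 → queue [15, 3, 5, 7, 11, 12, 13]
Visit 15 → queue [3, 5, 7, 11, 12, 13]
Visit 3 → queue [5, 7, 11, 12, 13]
Visit 5 → queue [7, 11, 12, 13]
Visit 7 → queue [11, 12, 13]
Visit 11 → queue [12, 13]
Visit 12 → queue [13]
Visit 13 → queue []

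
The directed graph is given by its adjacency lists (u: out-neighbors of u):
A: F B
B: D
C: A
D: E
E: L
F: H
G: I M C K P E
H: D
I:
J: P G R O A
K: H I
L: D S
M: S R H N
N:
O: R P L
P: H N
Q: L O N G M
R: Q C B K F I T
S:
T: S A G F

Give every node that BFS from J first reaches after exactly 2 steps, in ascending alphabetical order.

B, C, E, F, H, I, K, L, M, N, Q, T

Level 0: J
Level 1: A, G, O, P, R
Level 2: B, C, E, F, H, I, K, L, M, N, Q, T
Level 3: D, S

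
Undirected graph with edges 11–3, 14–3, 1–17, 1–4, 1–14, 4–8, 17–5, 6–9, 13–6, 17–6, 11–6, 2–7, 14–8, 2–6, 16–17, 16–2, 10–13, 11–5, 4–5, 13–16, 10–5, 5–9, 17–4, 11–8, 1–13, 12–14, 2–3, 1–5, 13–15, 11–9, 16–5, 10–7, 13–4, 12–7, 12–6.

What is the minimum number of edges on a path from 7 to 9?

Level 0: 7
Level 1: 2, 10, 12
Level 2: 3, 5, 6, 13, 14, 16
Level 3: 1, 4, 8, 9, 11, 15, 17
9 first appears at level 3.

3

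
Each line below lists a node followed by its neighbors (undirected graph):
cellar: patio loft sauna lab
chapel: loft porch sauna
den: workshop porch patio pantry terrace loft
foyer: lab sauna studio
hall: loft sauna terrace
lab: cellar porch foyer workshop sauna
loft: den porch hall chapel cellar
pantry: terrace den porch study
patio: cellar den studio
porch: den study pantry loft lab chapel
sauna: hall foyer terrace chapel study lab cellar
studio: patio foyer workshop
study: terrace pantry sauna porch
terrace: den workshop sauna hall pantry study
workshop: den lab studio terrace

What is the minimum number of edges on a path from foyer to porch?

2

Level 0: foyer
Level 1: lab, sauna, studio
Level 2: cellar, chapel, hall, patio, porch, study, terrace, workshop
Level 3: den, loft, pantry
porch first appears at level 2.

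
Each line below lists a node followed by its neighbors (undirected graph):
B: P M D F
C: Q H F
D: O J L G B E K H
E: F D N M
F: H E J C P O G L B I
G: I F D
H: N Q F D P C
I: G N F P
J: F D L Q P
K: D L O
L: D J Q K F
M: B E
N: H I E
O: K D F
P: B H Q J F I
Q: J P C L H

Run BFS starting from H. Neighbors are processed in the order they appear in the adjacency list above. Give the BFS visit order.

H, N, Q, F, D, P, C, I, E, J, L, O, G, B, K, M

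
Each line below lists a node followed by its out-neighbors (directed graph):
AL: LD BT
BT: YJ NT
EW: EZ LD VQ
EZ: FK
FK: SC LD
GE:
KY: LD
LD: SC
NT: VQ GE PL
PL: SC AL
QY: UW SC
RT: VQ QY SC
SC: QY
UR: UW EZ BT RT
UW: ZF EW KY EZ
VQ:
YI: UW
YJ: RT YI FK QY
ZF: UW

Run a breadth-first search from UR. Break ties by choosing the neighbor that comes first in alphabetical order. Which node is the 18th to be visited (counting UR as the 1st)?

LD

Visit UR; enqueue BT, EZ, RT, UW → queue [BT, EZ, RT, UW]
Visit BT; enqueue NT, YJ → queue [EZ, RT, UW, NT, YJ]
Visit EZ; enqueue FK → queue [RT, UW, NT, YJ, FK]
Visit RT; enqueue QY, SC, VQ → queue [UW, NT, YJ, FK, QY, SC, VQ]
Visit UW; enqueue EW, KY, ZF → queue [NT, YJ, FK, QY, SC, VQ, EW, KY, ZF]
Visit NT; enqueue GE, PL → queue [YJ, FK, QY, SC, VQ, EW, KY, ZF, GE, PL]
Visit YJ; enqueue YI → queue [FK, QY, SC, VQ, EW, KY, ZF, GE, PL, YI]
Visit FK; enqueue LD → queue [QY, SC, VQ, EW, KY, ZF, GE, PL, YI, LD]
Visit QY → queue [SC, VQ, EW, KY, ZF, GE, PL, YI, LD]
Visit SC → queue [VQ, EW, KY, ZF, GE, PL, YI, LD]
Visit VQ → queue [EW, KY, ZF, GE, PL, YI, LD]
Visit EW → queue [KY, ZF, GE, PL, YI, LD]
Visit KY → queue [ZF, GE, PL, YI, LD]
Visit ZF → queue [GE, PL, YI, LD]
Visit GE → queue [PL, YI, LD]
Visit PL; enqueue AL → queue [YI, LD, AL]
Visit YI → queue [LD, AL]
Visit LD → queue [AL]
Visit AL → queue []

Visit order: UR, BT, EZ, RT, UW, NT, YJ, FK, QY, SC, VQ, EW, KY, ZF, GE, PL, YI, LD, AL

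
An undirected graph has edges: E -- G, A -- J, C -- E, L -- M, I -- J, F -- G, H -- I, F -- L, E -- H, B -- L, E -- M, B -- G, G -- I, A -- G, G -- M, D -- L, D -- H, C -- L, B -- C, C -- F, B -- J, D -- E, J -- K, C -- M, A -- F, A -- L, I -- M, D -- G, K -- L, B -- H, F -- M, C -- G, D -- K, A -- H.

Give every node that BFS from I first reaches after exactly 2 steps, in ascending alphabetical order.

A, B, C, D, E, F, K, L

Level 0: I
Level 1: G, H, J, M
Level 2: A, B, C, D, E, F, K, L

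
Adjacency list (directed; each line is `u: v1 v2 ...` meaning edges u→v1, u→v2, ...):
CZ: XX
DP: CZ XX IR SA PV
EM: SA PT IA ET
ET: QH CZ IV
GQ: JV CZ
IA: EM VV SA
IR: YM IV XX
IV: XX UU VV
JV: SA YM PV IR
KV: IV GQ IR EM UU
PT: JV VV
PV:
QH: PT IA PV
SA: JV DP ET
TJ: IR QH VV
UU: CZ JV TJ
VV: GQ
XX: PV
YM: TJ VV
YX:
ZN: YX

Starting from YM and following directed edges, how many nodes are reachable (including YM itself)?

18

BFS from YM visits: YM, TJ, VV, IR, QH, GQ, IV, XX, PT, IA, PV, JV, CZ, UU, EM, SA, ET, DP
Reachable nodes: 18 of 21 total.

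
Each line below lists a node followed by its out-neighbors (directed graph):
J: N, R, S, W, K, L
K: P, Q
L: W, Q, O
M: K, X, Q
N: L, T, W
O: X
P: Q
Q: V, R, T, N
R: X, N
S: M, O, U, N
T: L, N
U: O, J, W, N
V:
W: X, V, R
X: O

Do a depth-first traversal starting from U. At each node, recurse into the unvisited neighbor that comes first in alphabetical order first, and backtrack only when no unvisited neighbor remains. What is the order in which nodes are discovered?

U -> J -> K -> P -> Q -> N -> L -> O -> X -> W -> R -> V -> T -> S -> M

Visit U
U → J
J → K
K → P
P → Q
Q → N
N → L
L → O
O → X
L → W
W → R
W → V
N → T
J → S
S → M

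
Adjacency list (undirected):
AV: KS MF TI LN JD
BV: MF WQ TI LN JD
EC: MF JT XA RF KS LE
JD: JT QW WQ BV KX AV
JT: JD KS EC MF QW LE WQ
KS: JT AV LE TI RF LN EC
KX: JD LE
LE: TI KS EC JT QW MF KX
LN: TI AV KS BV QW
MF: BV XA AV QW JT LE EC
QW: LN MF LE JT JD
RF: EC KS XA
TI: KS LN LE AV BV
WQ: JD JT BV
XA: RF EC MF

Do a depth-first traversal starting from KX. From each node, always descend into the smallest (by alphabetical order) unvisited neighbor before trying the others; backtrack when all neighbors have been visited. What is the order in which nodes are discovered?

KX -> JD -> AV -> KS -> EC -> JT -> LE -> MF -> BV -> LN -> QW -> TI -> WQ -> XA -> RF

Visit KX
KX → JD
JD → AV
AV → KS
KS → EC
EC → JT
JT → LE
LE → MF
MF → BV
BV → LN
LN → QW
LN → TI
BV → WQ
MF → XA
XA → RF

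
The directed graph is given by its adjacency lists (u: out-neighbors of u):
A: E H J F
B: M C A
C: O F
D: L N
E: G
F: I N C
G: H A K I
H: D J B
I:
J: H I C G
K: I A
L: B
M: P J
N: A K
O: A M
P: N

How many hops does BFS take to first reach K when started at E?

2

Level 0: E
Level 1: G
Level 2: A, H, I, K
Level 3: B, D, F, J
Level 4: C, L, M, N
Level 5: O, P
K first appears at level 2.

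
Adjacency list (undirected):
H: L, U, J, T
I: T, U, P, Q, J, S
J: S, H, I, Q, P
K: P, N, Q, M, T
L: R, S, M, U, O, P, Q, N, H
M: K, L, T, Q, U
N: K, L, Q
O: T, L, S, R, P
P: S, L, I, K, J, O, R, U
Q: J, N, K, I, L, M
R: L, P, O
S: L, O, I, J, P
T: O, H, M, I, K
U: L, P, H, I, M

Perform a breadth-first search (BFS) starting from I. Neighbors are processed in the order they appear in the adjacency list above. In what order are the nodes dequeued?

Visit I; enqueue T, U, P, Q, J, S → queue [T, U, P, Q, J, S]
Visit T; enqueue O, H, M, K → queue [U, P, Q, J, S, O, H, M, K]
Visit U; enqueue L → queue [P, Q, J, S, O, H, M, K, L]
Visit P; enqueue R → queue [Q, J, S, O, H, M, K, L, R]
Visit Q; enqueue N → queue [J, S, O, H, M, K, L, R, N]
Visit J → queue [S, O, H, M, K, L, R, N]
Visit S → queue [O, H, M, K, L, R, N]
Visit O → queue [H, M, K, L, R, N]
Visit H → queue [M, K, L, R, N]
Visit M → queue [K, L, R, N]
Visit K → queue [L, R, N]
Visit L → queue [R, N]
Visit R → queue [N]
Visit N → queue []

I, T, U, P, Q, J, S, O, H, M, K, L, R, N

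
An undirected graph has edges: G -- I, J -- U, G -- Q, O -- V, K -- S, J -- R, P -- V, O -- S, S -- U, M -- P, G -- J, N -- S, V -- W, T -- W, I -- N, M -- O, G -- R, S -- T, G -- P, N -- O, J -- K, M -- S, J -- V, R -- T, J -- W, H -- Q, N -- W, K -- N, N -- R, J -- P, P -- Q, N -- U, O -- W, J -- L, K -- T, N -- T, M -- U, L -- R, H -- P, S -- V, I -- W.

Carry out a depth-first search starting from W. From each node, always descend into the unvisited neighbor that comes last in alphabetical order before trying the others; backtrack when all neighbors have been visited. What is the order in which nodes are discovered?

Visit W
W → V
V → S
S → U
U → N
N → T
T → R
R → L
L → J
J → P
P → Q
Q → H
Q → G
G → I
P → M
M → O
J → K

W V S U N T R L J P Q H G I M O K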